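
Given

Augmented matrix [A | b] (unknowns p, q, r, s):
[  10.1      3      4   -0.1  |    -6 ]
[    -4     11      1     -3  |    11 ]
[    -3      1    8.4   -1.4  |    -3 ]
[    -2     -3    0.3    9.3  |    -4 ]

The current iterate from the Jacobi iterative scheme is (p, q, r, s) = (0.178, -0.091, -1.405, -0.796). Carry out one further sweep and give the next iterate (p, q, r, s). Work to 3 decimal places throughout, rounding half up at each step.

(-0.018, 0.975, -0.415, -0.376)

One sweep:
  p = (-6 - (3)·-0.091 - (4)·-1.405 - (-0.1)·-0.796) / (10.1) = -0.018
  q = (11 - (-4)·0.178 - (1)·-1.405 - (-3)·-0.796) / (11) = 0.975
  r = (-3 - (-3)·0.178 - (1)·-0.091 - (-1.4)·-0.796) / (8.4) = -0.415
  s = (-4 - (-2)·0.178 - (-3)·-0.091 - (0.3)·-1.405) / (9.3) = -0.376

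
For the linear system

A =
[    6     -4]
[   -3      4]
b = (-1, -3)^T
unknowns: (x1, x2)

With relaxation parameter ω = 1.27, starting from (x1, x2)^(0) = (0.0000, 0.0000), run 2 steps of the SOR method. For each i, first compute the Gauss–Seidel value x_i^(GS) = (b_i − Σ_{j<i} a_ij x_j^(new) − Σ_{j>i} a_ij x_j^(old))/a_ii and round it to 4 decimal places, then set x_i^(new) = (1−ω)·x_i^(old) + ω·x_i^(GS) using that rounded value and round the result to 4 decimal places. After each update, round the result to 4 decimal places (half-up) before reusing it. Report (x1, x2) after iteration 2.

(-1.1317, -1.7188)

Iteration 1:
  x1: GS value = (-1 - (-4)·0.0000) / (6) = -0.1667;  x1 ← (1−ω)·0.0000 + ω·-0.1667 = -0.2117
  x2: GS value = (-3 - (-3)·-0.2117) / (4) = -0.9088;  x2 ← (1−ω)·0.0000 + ω·-0.9088 = -1.1542
Iteration 2:
  x1: GS value = (-1 - (-4)·-1.1542) / (6) = -0.9361;  x1 ← (1−ω)·-0.2117 + ω·-0.9361 = -1.1317
  x2: GS value = (-3 - (-3)·-1.1317) / (4) = -1.5988;  x2 ← (1−ω)·-1.1542 + ω·-1.5988 = -1.7188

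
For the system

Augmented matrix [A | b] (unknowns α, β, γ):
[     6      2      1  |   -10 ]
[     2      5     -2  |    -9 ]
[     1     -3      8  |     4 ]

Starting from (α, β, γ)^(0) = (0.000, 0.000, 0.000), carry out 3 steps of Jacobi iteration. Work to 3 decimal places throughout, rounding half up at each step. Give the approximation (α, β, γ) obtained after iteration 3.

Iteration 1:
  α = (-10 - (2)·0.000 - (1)·0.000) / (6) = -1.667
  β = (-9 - (2)·0.000 - (-2)·0.000) / (5) = -1.800
  γ = (4 - (1)·0.000 - (-3)·0.000) / (8) = 0.500
Iteration 2:
  α = (-10 - (2)·-1.800 - (1)·0.500) / (6) = -1.150
  β = (-9 - (2)·-1.667 - (-2)·0.500) / (5) = -0.933
  γ = (4 - (1)·-1.667 - (-3)·-1.800) / (8) = 0.033
Iteration 3:
  α = (-10 - (2)·-0.933 - (1)·0.033) / (6) = -1.361
  β = (-9 - (2)·-1.150 - (-2)·0.033) / (5) = -1.327
  γ = (4 - (1)·-1.150 - (-3)·-0.933) / (8) = 0.294

(-1.361, -1.327, 0.294)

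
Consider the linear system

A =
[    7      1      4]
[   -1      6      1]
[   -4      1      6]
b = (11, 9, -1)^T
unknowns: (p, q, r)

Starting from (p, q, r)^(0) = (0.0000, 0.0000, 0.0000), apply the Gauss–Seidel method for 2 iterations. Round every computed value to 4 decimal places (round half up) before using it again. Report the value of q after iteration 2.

Iteration 1:
  p = (11 - (1)·0.0000 - (4)·0.0000) / (7) = 1.5714
  q = (9 - (-1)·1.5714 - (1)·0.0000) / (6) = 1.7619
  r = (-1 - (-4)·1.5714 - (1)·1.7619) / (6) = 0.5873
Iteration 2:
  p = (11 - (1)·1.7619 - (4)·0.5873) / (7) = 0.9841
  q = (9 - (-1)·0.9841 - (1)·0.5873) / (6) = 1.5661
  r = (-1 - (-4)·0.9841 - (1)·1.5661) / (6) = 0.2284

1.5661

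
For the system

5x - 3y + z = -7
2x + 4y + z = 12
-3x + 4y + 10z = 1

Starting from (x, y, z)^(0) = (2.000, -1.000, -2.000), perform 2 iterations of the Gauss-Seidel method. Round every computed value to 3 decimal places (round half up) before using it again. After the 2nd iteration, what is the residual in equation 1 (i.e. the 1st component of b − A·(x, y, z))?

Iteration 1:
  x = (-7 - (-3)·-1.000 - (1)·-2.000) / (5) = -1.600
  y = (12 - (2)·-1.600 - (1)·-2.000) / (4) = 4.300
  z = (1 - (-3)·-1.600 - (4)·4.300) / (10) = -2.100
Iteration 2:
  x = (-7 - (-3)·4.300 - (1)·-2.100) / (5) = 1.600
  y = (12 - (2)·1.600 - (1)·-2.100) / (4) = 2.725
  z = (1 - (-3)·1.600 - (4)·2.725) / (10) = -0.510
Residual b − A·x = (-6.315, -1.590, 0.000)

-6.315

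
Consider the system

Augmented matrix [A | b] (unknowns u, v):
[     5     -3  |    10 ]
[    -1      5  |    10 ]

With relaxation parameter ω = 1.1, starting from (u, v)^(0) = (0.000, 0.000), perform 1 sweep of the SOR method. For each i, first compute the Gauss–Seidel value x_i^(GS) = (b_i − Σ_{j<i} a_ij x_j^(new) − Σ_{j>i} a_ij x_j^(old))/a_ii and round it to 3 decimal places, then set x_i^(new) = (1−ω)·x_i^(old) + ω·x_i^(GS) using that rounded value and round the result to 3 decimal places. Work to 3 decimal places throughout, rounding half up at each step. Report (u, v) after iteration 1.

Iteration 1:
  u: GS value = (10 - (-3)·0.000) / (5) = 2.000;  u ← (1−ω)·0.000 + ω·2.000 = 2.200
  v: GS value = (10 - (-1)·2.200) / (5) = 2.440;  v ← (1−ω)·0.000 + ω·2.440 = 2.684

(2.200, 2.684)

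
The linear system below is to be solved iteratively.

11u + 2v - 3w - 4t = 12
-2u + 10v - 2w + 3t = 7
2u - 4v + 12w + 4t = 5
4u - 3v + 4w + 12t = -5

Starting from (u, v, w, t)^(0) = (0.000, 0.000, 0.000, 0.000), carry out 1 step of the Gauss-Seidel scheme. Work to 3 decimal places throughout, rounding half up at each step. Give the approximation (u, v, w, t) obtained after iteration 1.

Iteration 1:
  u = (12 - (2)·0.000 - (-3)·0.000 - (-4)·0.000) / (11) = 1.091
  v = (7 - (-2)·1.091 - (-2)·0.000 - (3)·0.000) / (10) = 0.918
  w = (5 - (2)·1.091 - (-4)·0.918 - (4)·0.000) / (12) = 0.541
  t = (-5 - (4)·1.091 - (-3)·0.918 - (4)·0.541) / (12) = -0.731

(1.091, 0.918, 0.541, -0.731)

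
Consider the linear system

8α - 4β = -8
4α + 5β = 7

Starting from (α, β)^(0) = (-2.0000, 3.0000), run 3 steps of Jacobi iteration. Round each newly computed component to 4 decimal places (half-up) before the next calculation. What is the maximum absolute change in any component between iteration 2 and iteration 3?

1.0000

Iteration 1:
  α = (-8 - (-4)·3.0000) / (8) = 0.5000
  β = (7 - (4)·-2.0000) / (5) = 3.0000
Iteration 2:
  α = (-8 - (-4)·3.0000) / (8) = 0.5000
  β = (7 - (4)·0.5000) / (5) = 1.0000
Iteration 3:
  α = (-8 - (-4)·1.0000) / (8) = -0.5000
  β = (7 - (4)·0.5000) / (5) = 1.0000
Change: (-1.0000, 0.0000) → max |·| = 1.0000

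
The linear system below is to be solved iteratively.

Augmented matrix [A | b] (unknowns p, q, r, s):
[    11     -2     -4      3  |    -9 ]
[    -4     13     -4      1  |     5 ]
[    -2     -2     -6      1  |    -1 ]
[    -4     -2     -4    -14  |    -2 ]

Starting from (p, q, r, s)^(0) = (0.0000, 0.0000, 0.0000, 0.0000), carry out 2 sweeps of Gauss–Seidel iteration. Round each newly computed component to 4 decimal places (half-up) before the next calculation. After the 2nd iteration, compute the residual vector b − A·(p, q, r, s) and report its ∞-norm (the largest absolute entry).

0.2294

Iteration 1:
  p = (-9 - (-2)·0.0000 - (-4)·0.0000 - (3)·0.0000) / (11) = -0.8182
  q = (5 - (-4)·-0.8182 - (-4)·0.0000 - (1)·0.0000) / (13) = 0.1329
  r = (-1 - (-2)·-0.8182 - (-2)·0.1329 - (1)·0.0000) / (-6) = 0.3951
  s = (-2 - (-4)·-0.8182 - (-2)·0.1329 - (-4)·0.3951) / (-14) = 0.2448
Iteration 2:
  p = (-9 - (-2)·0.1329 - (-4)·0.3951 - (3)·0.2448) / (11) = -0.7171
  q = (5 - (-4)·-0.7171 - (-4)·0.3951 - (1)·0.2448) / (13) = 0.2667
  r = (-1 - (-2)·-0.7171 - (-2)·0.2667 - (1)·0.2448) / (-6) = 0.3576
  s = (-2 - (-4)·-0.7171 - (-2)·0.2667 - (-4)·0.3576) / (-14) = 0.2075
Residual b − A·x = (0.2294, -0.1126, 0.0373, 0.0004); ∞-norm = 0.2294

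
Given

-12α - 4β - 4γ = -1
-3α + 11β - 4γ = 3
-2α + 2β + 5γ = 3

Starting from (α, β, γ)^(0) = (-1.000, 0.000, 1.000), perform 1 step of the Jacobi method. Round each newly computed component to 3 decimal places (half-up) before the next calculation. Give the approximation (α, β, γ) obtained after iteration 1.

Iteration 1:
  α = (-1 - (-4)·0.000 - (-4)·1.000) / (-12) = -0.250
  β = (3 - (-3)·-1.000 - (-4)·1.000) / (11) = 0.364
  γ = (3 - (-2)·-1.000 - (2)·0.000) / (5) = 0.200

(-0.250, 0.364, 0.200)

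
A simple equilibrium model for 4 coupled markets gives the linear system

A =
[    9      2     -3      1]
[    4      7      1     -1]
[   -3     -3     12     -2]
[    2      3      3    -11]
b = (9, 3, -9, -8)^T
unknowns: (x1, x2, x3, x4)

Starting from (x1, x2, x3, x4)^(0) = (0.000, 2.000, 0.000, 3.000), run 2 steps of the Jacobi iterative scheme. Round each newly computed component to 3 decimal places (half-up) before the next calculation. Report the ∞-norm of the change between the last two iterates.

0.529

Iteration 1:
  x1 = (9 - (2)·2.000 - (-3)·0.000 - (1)·3.000) / (9) = 0.222
  x2 = (3 - (4)·0.000 - (1)·0.000 - (-1)·3.000) / (7) = 0.857
  x3 = (-9 - (-3)·0.000 - (-3)·2.000 - (-2)·3.000) / (12) = 0.250
  x4 = (-8 - (2)·0.000 - (3)·2.000 - (3)·0.000) / (-11) = 1.273
Iteration 2:
  x1 = (9 - (2)·0.857 - (-3)·0.250 - (1)·1.273) / (9) = 0.751
  x2 = (3 - (4)·0.222 - (1)·0.250 - (-1)·1.273) / (7) = 0.448
  x3 = (-9 - (-3)·0.222 - (-3)·0.857 - (-2)·1.273) / (12) = -0.268
  x4 = (-8 - (2)·0.222 - (3)·0.857 - (3)·0.250) / (-11) = 1.070
Change: (0.529, -0.409, -0.518, -0.203) → max |·| = 0.529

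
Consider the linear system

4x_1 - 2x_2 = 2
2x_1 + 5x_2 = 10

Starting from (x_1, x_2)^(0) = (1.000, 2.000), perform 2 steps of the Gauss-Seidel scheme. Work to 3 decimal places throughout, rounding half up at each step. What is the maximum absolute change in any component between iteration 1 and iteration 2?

Iteration 1:
  x_1 = (2 - (-2)·2.000) / (4) = 1.500
  x_2 = (10 - (2)·1.500) / (5) = 1.400
Iteration 2:
  x_1 = (2 - (-2)·1.400) / (4) = 1.200
  x_2 = (10 - (2)·1.200) / (5) = 1.520
Change: (-0.300, 0.120) → max |·| = 0.300

0.300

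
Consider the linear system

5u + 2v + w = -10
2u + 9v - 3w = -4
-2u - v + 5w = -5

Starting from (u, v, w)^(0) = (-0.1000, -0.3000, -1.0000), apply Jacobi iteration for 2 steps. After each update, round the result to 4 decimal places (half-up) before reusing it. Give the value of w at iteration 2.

-1.8231

Iteration 1:
  u = (-10 - (2)·-0.3000 - (1)·-1.0000) / (5) = -1.6800
  v = (-4 - (2)·-0.1000 - (-3)·-1.0000) / (9) = -0.7556
  w = (-5 - (-2)·-0.1000 - (-1)·-0.3000) / (5) = -1.1000
Iteration 2:
  u = (-10 - (2)·-0.7556 - (1)·-1.1000) / (5) = -1.4778
  v = (-4 - (2)·-1.6800 - (-3)·-1.1000) / (9) = -0.4378
  w = (-5 - (-2)·-1.6800 - (-1)·-0.7556) / (5) = -1.8231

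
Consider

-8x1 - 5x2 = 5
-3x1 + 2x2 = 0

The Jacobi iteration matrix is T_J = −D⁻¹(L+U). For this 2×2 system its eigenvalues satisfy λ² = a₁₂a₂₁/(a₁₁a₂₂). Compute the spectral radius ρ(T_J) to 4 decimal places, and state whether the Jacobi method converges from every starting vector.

0.9682

a₁₂a₂₁/(a₁₁a₂₂) = (-5)·(-3) / ((-8)·(2)) = -0.937500
ρ = √|-0.937500| = √0.937500 = 0.9682
ρ < 1, so Jacobi converges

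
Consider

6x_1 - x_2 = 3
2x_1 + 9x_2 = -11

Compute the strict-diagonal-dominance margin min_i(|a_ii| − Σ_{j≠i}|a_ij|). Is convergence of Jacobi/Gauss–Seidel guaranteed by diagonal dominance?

5

row 1: |6| − (1) = 5
row 2: |9| − (2) = 7
minimum over rows = 5 → strictly diagonally dominant (convergence guaranteed)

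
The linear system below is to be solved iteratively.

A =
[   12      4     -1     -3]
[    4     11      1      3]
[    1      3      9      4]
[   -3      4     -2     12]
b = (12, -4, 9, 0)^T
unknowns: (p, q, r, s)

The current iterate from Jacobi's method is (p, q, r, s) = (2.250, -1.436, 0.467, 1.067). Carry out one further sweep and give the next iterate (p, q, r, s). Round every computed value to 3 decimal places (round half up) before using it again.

(1.784, -1.515, 0.754, 1.119)

One sweep:
  p = (12 - (4)·-1.436 - (-1)·0.467 - (-3)·1.067) / (12) = 1.784
  q = (-4 - (4)·2.250 - (1)·0.467 - (3)·1.067) / (11) = -1.515
  r = (9 - (1)·2.250 - (3)·-1.436 - (4)·1.067) / (9) = 0.754
  s = (0 - (-3)·2.250 - (4)·-1.436 - (-2)·0.467) / (12) = 1.119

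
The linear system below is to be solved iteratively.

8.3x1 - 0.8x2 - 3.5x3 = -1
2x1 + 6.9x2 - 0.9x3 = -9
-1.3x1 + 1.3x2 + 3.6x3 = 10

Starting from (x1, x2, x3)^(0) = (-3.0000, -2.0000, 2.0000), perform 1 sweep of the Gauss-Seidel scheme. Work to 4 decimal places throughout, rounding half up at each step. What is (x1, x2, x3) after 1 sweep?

(0.5301, -1.1971, 3.4015)

Iteration 1:
  x1 = (-1 - (-0.8)·-2.0000 - (-3.5)·2.0000) / (8.3) = 0.5301
  x2 = (-9 - (2)·0.5301 - (-0.9)·2.0000) / (6.9) = -1.1971
  x3 = (10 - (-1.3)·0.5301 - (1.3)·-1.1971) / (3.6) = 3.4015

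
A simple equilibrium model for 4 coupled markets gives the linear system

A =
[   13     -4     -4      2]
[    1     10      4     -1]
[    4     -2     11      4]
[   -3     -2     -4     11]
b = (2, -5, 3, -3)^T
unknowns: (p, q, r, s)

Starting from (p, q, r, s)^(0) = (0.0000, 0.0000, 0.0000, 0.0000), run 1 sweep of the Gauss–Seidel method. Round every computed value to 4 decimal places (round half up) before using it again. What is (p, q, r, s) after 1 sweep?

Iteration 1:
  p = (2 - (-4)·0.0000 - (-4)·0.0000 - (2)·0.0000) / (13) = 0.1538
  q = (-5 - (1)·0.1538 - (4)·0.0000 - (-1)·0.0000) / (10) = -0.5154
  r = (3 - (4)·0.1538 - (-2)·-0.5154 - (4)·0.0000) / (11) = 0.1231
  s = (-3 - (-3)·0.1538 - (-2)·-0.5154 - (-4)·0.1231) / (11) = -0.2797

(0.1538, -0.5154, 0.1231, -0.2797)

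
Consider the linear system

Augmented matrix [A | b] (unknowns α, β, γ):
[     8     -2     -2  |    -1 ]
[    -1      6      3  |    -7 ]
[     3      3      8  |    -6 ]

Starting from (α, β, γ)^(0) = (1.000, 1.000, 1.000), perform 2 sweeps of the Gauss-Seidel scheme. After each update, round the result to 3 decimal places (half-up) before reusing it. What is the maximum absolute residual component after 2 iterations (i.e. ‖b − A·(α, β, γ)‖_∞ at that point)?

1.330

Iteration 1:
  α = (-1 - (-2)·1.000 - (-2)·1.000) / (8) = 0.375
  β = (-7 - (-1)·0.375 - (3)·1.000) / (6) = -1.604
  γ = (-6 - (3)·0.375 - (3)·-1.604) / (8) = -0.289
Iteration 2:
  α = (-1 - (-2)·-1.604 - (-2)·-0.289) / (8) = -0.598
  β = (-7 - (-1)·-0.598 - (3)·-0.289) / (6) = -1.122
  γ = (-6 - (3)·-0.598 - (3)·-1.122) / (8) = -0.105
Residual b − A·x = (1.330, -0.551, 0.000); ∞-norm = 1.330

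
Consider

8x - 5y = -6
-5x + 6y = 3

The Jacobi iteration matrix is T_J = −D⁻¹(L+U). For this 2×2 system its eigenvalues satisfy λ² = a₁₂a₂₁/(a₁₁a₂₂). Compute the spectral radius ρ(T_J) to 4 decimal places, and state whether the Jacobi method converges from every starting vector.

a₁₂a₂₁/(a₁₁a₂₂) = (-5)·(-5) / ((8)·(6)) = 0.520833
ρ = √|0.520833| = √0.520833 = 0.7217
ρ < 1, so Jacobi converges

0.7217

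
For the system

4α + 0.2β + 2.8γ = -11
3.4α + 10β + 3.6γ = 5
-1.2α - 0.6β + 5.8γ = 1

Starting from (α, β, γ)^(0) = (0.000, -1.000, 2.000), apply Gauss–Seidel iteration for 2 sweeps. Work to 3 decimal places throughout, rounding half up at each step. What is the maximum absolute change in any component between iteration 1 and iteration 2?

Iteration 1:
  α = (-11 - (0.2)·-1.000 - (2.8)·2.000) / (4) = -4.100
  β = (5 - (3.4)·-4.100 - (3.6)·2.000) / (10) = 1.174
  γ = (1 - (-1.2)·-4.100 - (-0.6)·1.174) / (5.8) = -0.554
Iteration 2:
  α = (-11 - (0.2)·1.174 - (2.8)·-0.554) / (4) = -2.421
  β = (5 - (3.4)·-2.421 - (3.6)·-0.554) / (10) = 1.523
  γ = (1 - (-1.2)·-2.421 - (-0.6)·1.523) / (5.8) = -0.171
Change: (1.679, 0.349, 0.383) → max |·| = 1.679

1.679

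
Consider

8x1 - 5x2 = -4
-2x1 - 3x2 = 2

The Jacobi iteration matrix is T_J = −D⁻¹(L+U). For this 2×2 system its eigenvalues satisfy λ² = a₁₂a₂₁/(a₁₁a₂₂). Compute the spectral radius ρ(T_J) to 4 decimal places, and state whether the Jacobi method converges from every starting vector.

a₁₂a₂₁/(a₁₁a₂₂) = (-5)·(-2) / ((8)·(-3)) = -0.416667
ρ = √|-0.416667| = √0.416667 = 0.6455
ρ < 1, so Jacobi converges

0.6455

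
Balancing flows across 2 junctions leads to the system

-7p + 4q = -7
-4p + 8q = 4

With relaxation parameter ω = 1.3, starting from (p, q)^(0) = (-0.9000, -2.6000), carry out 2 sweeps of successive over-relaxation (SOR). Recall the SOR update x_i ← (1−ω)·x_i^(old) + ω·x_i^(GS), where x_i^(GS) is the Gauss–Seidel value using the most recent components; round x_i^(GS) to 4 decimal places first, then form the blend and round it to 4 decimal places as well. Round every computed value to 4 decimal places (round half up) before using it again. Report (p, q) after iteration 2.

Iteration 1:
  p: GS value = (-7 - (4)·-2.6000) / (-7) = -0.4857;  p ← (1−ω)·-0.9000 + ω·-0.4857 = -0.3614
  q: GS value = (4 - (-4)·-0.3614) / (8) = 0.3193;  q ← (1−ω)·-2.6000 + ω·0.3193 = 1.1951
Iteration 2:
  p: GS value = (-7 - (4)·1.1951) / (-7) = 1.6829;  p ← (1−ω)·-0.3614 + ω·1.6829 = 2.2962
  q: GS value = (4 - (-4)·2.2962) / (8) = 1.6481;  q ← (1−ω)·1.1951 + ω·1.6481 = 1.7840

(2.2962, 1.7840)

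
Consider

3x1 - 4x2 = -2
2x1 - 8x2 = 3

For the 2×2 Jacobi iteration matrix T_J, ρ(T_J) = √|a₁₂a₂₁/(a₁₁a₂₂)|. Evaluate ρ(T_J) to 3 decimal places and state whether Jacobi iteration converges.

0.577

a₁₂a₂₁/(a₁₁a₂₂) = (-4)·(2) / ((3)·(-8)) = 0.333333
ρ = √|0.333333| = √0.333333 = 0.577
ρ < 1, so Jacobi converges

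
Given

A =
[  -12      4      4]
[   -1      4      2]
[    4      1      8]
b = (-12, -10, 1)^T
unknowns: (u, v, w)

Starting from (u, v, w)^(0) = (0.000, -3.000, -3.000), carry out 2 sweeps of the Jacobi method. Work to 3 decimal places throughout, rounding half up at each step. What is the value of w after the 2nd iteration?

0.750

Iteration 1:
  u = (-12 - (4)·-3.000 - (4)·-3.000) / (-12) = -1.000
  v = (-10 - (-1)·0.000 - (2)·-3.000) / (4) = -1.000
  w = (1 - (4)·0.000 - (1)·-3.000) / (8) = 0.500
Iteration 2:
  u = (-12 - (4)·-1.000 - (4)·0.500) / (-12) = 0.833
  v = (-10 - (-1)·-1.000 - (2)·0.500) / (4) = -3.000
  w = (1 - (4)·-1.000 - (1)·-1.000) / (8) = 0.750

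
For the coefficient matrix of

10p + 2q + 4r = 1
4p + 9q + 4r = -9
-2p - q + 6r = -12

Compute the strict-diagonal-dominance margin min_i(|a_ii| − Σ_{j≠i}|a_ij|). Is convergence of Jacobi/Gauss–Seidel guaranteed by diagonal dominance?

1

row 1: |10| − (2+4) = 4
row 2: |9| − (4+4) = 1
row 3: |6| − (2+1) = 3
minimum over rows = 1 → strictly diagonally dominant (convergence guaranteed)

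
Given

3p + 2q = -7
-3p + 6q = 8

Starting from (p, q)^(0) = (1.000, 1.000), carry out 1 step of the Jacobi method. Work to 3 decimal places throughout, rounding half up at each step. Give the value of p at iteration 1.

-3.000

Iteration 1:
  p = (-7 - (2)·1.000) / (3) = -3.000
  q = (8 - (-3)·1.000) / (6) = 1.833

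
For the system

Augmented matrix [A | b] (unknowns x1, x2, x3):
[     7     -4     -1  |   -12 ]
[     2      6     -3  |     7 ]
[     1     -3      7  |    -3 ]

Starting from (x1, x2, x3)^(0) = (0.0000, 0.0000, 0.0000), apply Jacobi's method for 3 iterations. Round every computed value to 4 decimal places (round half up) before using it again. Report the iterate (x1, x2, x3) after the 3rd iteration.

Iteration 1:
  x1 = (-12 - (-4)·0.0000 - (-1)·0.0000) / (7) = -1.7143
  x2 = (7 - (2)·0.0000 - (-3)·0.0000) / (6) = 1.1667
  x3 = (-3 - (1)·0.0000 - (-3)·0.0000) / (7) = -0.4286
Iteration 2:
  x1 = (-12 - (-4)·1.1667 - (-1)·-0.4286) / (7) = -1.1088
  x2 = (7 - (2)·-1.7143 - (-3)·-0.4286) / (6) = 1.5238
  x3 = (-3 - (1)·-1.7143 - (-3)·1.1667) / (7) = 0.3163
Iteration 3:
  x1 = (-12 - (-4)·1.5238 - (-1)·0.3163) / (7) = -0.7984
  x2 = (7 - (2)·-1.1088 - (-3)·0.3163) / (6) = 1.6944
  x3 = (-3 - (1)·-1.1088 - (-3)·1.5238) / (7) = 0.3829

(-0.7984, 1.6944, 0.3829)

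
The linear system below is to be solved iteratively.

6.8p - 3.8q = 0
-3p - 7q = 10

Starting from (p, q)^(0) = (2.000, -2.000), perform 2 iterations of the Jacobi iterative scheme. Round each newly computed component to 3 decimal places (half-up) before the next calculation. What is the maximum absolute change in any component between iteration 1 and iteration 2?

Iteration 1:
  p = (0 - (-3.8)·-2.000) / (6.8) = -1.118
  q = (10 - (-3)·2.000) / (-7) = -2.286
Iteration 2:
  p = (0 - (-3.8)·-2.286) / (6.8) = -1.277
  q = (10 - (-3)·-1.118) / (-7) = -0.949
Change: (-0.159, 1.337) → max |·| = 1.337

1.337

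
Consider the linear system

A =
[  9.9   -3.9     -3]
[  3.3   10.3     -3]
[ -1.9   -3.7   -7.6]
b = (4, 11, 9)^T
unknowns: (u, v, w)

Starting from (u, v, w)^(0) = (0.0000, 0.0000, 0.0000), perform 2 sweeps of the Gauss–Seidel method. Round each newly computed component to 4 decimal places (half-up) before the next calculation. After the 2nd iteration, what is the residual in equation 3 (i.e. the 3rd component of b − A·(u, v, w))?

Iteration 1:
  u = (4 - (-3.9)·0.0000 - (-3)·0.0000) / (9.9) = 0.4040
  v = (11 - (3.3)·0.4040 - (-3)·0.0000) / (10.3) = 0.9385
  w = (9 - (-1.9)·0.4040 - (-3.7)·0.9385) / (-7.6) = -1.7421
Iteration 2:
  u = (4 - (-3.9)·0.9385 - (-3)·-1.7421) / (9.9) = 0.2458
  v = (11 - (3.3)·0.2458 - (-3)·-1.7421) / (10.3) = 0.4818
  w = (9 - (-1.9)·0.2458 - (-3.7)·0.4818) / (-7.6) = -1.4802
Residual b − A·x = (-0.9950, 0.7857, 0.0002)

0.0002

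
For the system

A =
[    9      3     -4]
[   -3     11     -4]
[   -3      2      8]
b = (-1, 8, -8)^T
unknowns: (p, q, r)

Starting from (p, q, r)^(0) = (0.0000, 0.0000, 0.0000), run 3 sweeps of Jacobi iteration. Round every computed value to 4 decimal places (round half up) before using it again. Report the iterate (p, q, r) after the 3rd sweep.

(-0.7660, 0.0647, -1.3826)

Iteration 1:
  p = (-1 - (3)·0.0000 - (-4)·0.0000) / (9) = -0.1111
  q = (8 - (-3)·0.0000 - (-4)·0.0000) / (11) = 0.7273
  r = (-8 - (-3)·0.0000 - (2)·0.0000) / (8) = -1.0000
Iteration 2:
  p = (-1 - (3)·0.7273 - (-4)·-1.0000) / (9) = -0.7980
  q = (8 - (-3)·-0.1111 - (-4)·-1.0000) / (11) = 0.3333
  r = (-8 - (-3)·-0.1111 - (2)·0.7273) / (8) = -1.2235
Iteration 3:
  p = (-1 - (3)·0.3333 - (-4)·-1.2235) / (9) = -0.7660
  q = (8 - (-3)·-0.7980 - (-4)·-1.2235) / (11) = 0.0647
  r = (-8 - (-3)·-0.7980 - (2)·0.3333) / (8) = -1.3826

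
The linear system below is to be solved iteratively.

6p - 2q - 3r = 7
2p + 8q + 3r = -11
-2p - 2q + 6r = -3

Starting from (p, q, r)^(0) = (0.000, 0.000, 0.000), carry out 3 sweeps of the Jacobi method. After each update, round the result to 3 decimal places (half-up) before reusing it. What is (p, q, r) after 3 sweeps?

Iteration 1:
  p = (7 - (-2)·0.000 - (-3)·0.000) / (6) = 1.167
  q = (-11 - (2)·0.000 - (3)·0.000) / (8) = -1.375
  r = (-3 - (-2)·0.000 - (-2)·0.000) / (6) = -0.500
Iteration 2:
  p = (7 - (-2)·-1.375 - (-3)·-0.500) / (6) = 0.458
  q = (-11 - (2)·1.167 - (3)·-0.500) / (8) = -1.479
  r = (-3 - (-2)·1.167 - (-2)·-1.375) / (6) = -0.569
Iteration 3:
  p = (7 - (-2)·-1.479 - (-3)·-0.569) / (6) = 0.389
  q = (-11 - (2)·0.458 - (3)·-0.569) / (8) = -1.276
  r = (-3 - (-2)·0.458 - (-2)·-1.479) / (6) = -0.840

(0.389, -1.276, -0.840)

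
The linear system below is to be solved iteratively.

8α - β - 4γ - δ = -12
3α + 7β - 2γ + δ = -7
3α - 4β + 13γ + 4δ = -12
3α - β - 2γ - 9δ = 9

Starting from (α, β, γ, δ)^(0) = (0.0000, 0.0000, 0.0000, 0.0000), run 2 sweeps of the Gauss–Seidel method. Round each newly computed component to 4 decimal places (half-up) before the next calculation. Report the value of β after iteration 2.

Iteration 1:
  α = (-12 - (-1)·0.0000 - (-4)·0.0000 - (-1)·0.0000) / (8) = -1.5000
  β = (-7 - (3)·-1.5000 - (-2)·0.0000 - (1)·0.0000) / (7) = -0.3571
  γ = (-12 - (3)·-1.5000 - (-4)·-0.3571 - (4)·0.0000) / (13) = -0.6868
  δ = (9 - (3)·-1.5000 - (-1)·-0.3571 - (-2)·-0.6868) / (-9) = -1.3077
Iteration 2:
  α = (-12 - (-1)·-0.3571 - (-4)·-0.6868 - (-1)·-1.3077) / (8) = -2.0515
  β = (-7 - (3)·-2.0515 - (-2)·-0.6868 - (1)·-1.3077) / (7) = -0.1302
  γ = (-12 - (3)·-2.0515 - (-4)·-0.1302 - (4)·-1.3077) / (13) = -0.0873
  δ = (9 - (3)·-2.0515 - (-1)·-0.1302 - (-2)·-0.0873) / (-9) = -1.6500

-0.1302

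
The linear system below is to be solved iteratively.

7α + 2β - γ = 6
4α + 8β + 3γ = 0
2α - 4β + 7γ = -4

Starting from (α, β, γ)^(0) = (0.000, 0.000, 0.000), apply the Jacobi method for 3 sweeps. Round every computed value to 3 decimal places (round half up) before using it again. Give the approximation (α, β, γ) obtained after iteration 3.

Iteration 1:
  α = (6 - (2)·0.000 - (-1)·0.000) / (7) = 0.857
  β = (0 - (4)·0.000 - (3)·0.000) / (8) = 0.000
  γ = (-4 - (2)·0.000 - (-4)·0.000) / (7) = -0.571
Iteration 2:
  α = (6 - (2)·0.000 - (-1)·-0.571) / (7) = 0.776
  β = (0 - (4)·0.857 - (3)·-0.571) / (8) = -0.214
  γ = (-4 - (2)·0.857 - (-4)·0.000) / (7) = -0.816
Iteration 3:
  α = (6 - (2)·-0.214 - (-1)·-0.816) / (7) = 0.802
  β = (0 - (4)·0.776 - (3)·-0.816) / (8) = -0.082
  γ = (-4 - (2)·0.776 - (-4)·-0.214) / (7) = -0.915

(0.802, -0.082, -0.915)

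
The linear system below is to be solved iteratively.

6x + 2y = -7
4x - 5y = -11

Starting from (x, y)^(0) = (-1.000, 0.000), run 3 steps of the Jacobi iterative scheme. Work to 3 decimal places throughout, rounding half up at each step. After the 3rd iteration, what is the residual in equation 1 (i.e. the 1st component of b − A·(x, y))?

0.746

Iteration 1:
  x = (-7 - (2)·0.000) / (6) = -1.167
  y = (-11 - (4)·-1.000) / (-5) = 1.400
Iteration 2:
  x = (-7 - (2)·1.400) / (6) = -1.633
  y = (-11 - (4)·-1.167) / (-5) = 1.266
Iteration 3:
  x = (-7 - (2)·1.266) / (6) = -1.589
  y = (-11 - (4)·-1.633) / (-5) = 0.894
Residual b − A·x = (0.746, -0.174)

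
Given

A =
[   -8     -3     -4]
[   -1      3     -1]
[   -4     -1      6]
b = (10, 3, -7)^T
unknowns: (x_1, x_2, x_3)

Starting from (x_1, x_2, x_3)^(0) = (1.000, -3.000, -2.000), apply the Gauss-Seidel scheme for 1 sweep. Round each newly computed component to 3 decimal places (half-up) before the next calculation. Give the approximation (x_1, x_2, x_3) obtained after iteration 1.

Iteration 1:
  x_1 = (10 - (-3)·-3.000 - (-4)·-2.000) / (-8) = 0.875
  x_2 = (3 - (-1)·0.875 - (-1)·-2.000) / (3) = 0.625
  x_3 = (-7 - (-4)·0.875 - (-1)·0.625) / (6) = -0.479

(0.875, 0.625, -0.479)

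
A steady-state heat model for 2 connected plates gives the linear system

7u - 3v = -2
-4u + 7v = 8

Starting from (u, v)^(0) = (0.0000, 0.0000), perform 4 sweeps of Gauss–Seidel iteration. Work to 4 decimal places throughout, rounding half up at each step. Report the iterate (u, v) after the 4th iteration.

(0.2621, 1.2926)

Iteration 1:
  u = (-2 - (-3)·0.0000) / (7) = -0.2857
  v = (8 - (-4)·-0.2857) / (7) = 0.9796
Iteration 2:
  u = (-2 - (-3)·0.9796) / (7) = 0.1341
  v = (8 - (-4)·0.1341) / (7) = 1.2195
Iteration 3:
  u = (-2 - (-3)·1.2195) / (7) = 0.2369
  v = (8 - (-4)·0.2369) / (7) = 1.2782
Iteration 4:
  u = (-2 - (-3)·1.2782) / (7) = 0.2621
  v = (8 - (-4)·0.2621) / (7) = 1.2926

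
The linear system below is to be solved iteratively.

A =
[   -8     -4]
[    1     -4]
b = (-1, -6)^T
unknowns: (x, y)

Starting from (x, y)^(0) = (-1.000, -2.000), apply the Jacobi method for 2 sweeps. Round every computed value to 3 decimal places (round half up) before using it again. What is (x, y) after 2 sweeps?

(-0.500, 1.781)

Iteration 1:
  x = (-1 - (-4)·-2.000) / (-8) = 1.125
  y = (-6 - (1)·-1.000) / (-4) = 1.250
Iteration 2:
  x = (-1 - (-4)·1.250) / (-8) = -0.500
  y = (-6 - (1)·1.125) / (-4) = 1.781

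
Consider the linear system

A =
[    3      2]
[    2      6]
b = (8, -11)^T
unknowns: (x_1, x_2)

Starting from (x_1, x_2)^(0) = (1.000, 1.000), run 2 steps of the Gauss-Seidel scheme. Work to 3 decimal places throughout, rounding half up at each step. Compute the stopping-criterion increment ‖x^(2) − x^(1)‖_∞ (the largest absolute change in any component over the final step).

2.333

Iteration 1:
  x_1 = (8 - (2)·1.000) / (3) = 2.000
  x_2 = (-11 - (2)·2.000) / (6) = -2.500
Iteration 2:
  x_1 = (8 - (2)·-2.500) / (3) = 4.333
  x_2 = (-11 - (2)·4.333) / (6) = -3.278
Change: (2.333, -0.778) → max |·| = 2.333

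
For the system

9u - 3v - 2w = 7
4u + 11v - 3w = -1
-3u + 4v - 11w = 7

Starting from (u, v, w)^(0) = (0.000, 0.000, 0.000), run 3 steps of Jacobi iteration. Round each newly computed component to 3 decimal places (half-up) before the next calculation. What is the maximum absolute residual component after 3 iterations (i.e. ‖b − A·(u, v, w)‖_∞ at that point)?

0.606

Iteration 1:
  u = (7 - (-3)·0.000 - (-2)·0.000) / (9) = 0.778
  v = (-1 - (4)·0.000 - (-3)·0.000) / (11) = -0.091
  w = (7 - (-3)·0.000 - (4)·0.000) / (-11) = -0.636
Iteration 2:
  u = (7 - (-3)·-0.091 - (-2)·-0.636) / (9) = 0.606
  v = (-1 - (4)·0.778 - (-3)·-0.636) / (11) = -0.547
  w = (7 - (-3)·0.778 - (4)·-0.091) / (-11) = -0.882
Iteration 3:
  u = (7 - (-3)·-0.547 - (-2)·-0.882) / (9) = 0.399
  v = (-1 - (4)·0.606 - (-3)·-0.882) / (11) = -0.552
  w = (7 - (-3)·0.606 - (4)·-0.547) / (-11) = -1.001
Residual b − A·x = (-0.249, 0.473, -0.606); ∞-norm = 0.606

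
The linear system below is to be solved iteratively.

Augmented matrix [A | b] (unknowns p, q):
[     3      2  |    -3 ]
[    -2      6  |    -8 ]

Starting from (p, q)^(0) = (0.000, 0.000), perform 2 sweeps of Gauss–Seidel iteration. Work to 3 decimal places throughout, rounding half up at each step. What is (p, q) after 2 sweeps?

Iteration 1:
  p = (-3 - (2)·0.000) / (3) = -1.000
  q = (-8 - (-2)·-1.000) / (6) = -1.667
Iteration 2:
  p = (-3 - (2)·-1.667) / (3) = 0.111
  q = (-8 - (-2)·0.111) / (6) = -1.296

(0.111, -1.296)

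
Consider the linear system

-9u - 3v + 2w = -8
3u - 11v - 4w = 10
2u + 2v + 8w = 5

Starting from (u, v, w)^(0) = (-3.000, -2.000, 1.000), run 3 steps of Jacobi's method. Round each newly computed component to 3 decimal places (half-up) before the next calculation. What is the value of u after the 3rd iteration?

Iteration 1:
  u = (-8 - (-3)·-2.000 - (2)·1.000) / (-9) = 1.778
  v = (10 - (3)·-3.000 - (-4)·1.000) / (-11) = -2.091
  w = (5 - (2)·-3.000 - (2)·-2.000) / (8) = 1.875
Iteration 2:
  u = (-8 - (-3)·-2.091 - (2)·1.875) / (-9) = 2.003
  v = (10 - (3)·1.778 - (-4)·1.875) / (-11) = -1.106
  w = (5 - (2)·1.778 - (2)·-2.091) / (8) = 0.703
Iteration 3:
  u = (-8 - (-3)·-1.106 - (2)·0.703) / (-9) = 1.414
  v = (10 - (3)·2.003 - (-4)·0.703) / (-11) = -0.618
  w = (5 - (2)·2.003 - (2)·-1.106) / (8) = 0.401

1.414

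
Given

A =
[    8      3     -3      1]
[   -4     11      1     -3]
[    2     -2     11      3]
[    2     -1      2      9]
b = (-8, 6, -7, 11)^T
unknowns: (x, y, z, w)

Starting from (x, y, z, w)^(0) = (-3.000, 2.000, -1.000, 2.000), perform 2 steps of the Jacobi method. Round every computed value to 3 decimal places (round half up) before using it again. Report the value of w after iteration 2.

Iteration 1:
  x = (-8 - (3)·2.000 - (-3)·-1.000 - (1)·2.000) / (8) = -2.375
  y = (6 - (-4)·-3.000 - (1)·-1.000 - (-3)·2.000) / (11) = 0.091
  z = (-7 - (2)·-3.000 - (-2)·2.000 - (3)·2.000) / (11) = -0.273
  w = (11 - (2)·-3.000 - (-1)·2.000 - (2)·-1.000) / (9) = 2.333
Iteration 2:
  x = (-8 - (3)·0.091 - (-3)·-0.273 - (1)·2.333) / (8) = -1.428
  y = (6 - (-4)·-2.375 - (1)·-0.273 - (-3)·2.333) / (11) = 0.343
  z = (-7 - (2)·-2.375 - (-2)·0.091 - (3)·2.333) / (11) = -0.824
  w = (11 - (2)·-2.375 - (-1)·0.091 - (2)·-0.273) / (9) = 1.821

1.821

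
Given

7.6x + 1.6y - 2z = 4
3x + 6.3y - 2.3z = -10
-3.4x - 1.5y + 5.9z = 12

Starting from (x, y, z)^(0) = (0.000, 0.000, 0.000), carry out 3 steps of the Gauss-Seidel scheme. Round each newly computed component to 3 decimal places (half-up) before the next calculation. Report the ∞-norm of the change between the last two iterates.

0.164

Iteration 1:
  x = (4 - (1.6)·0.000 - (-2)·0.000) / (7.6) = 0.526
  y = (-10 - (3)·0.526 - (-2.3)·0.000) / (6.3) = -1.838
  z = (12 - (-3.4)·0.526 - (-1.5)·-1.838) / (5.9) = 1.870
Iteration 2:
  x = (4 - (1.6)·-1.838 - (-2)·1.870) / (7.6) = 1.405
  y = (-10 - (3)·1.405 - (-2.3)·1.870) / (6.3) = -1.574
  z = (12 - (-3.4)·1.405 - (-1.5)·-1.574) / (5.9) = 2.443
Iteration 3:
  x = (4 - (1.6)·-1.574 - (-2)·2.443) / (7.6) = 1.501
  y = (-10 - (3)·1.501 - (-2.3)·2.443) / (6.3) = -1.410
  z = (12 - (-3.4)·1.501 - (-1.5)·-1.410) / (5.9) = 2.540
Change: (0.096, 0.164, 0.097) → max |·| = 0.164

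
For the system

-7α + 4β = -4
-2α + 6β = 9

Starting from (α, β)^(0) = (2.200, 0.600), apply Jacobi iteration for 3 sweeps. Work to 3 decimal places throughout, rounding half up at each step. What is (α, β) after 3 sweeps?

(1.603, 2.116)

Iteration 1:
  α = (-4 - (4)·0.600) / (-7) = 0.914
  β = (9 - (-2)·2.200) / (6) = 2.233
Iteration 2:
  α = (-4 - (4)·2.233) / (-7) = 1.847
  β = (9 - (-2)·0.914) / (6) = 1.805
Iteration 3:
  α = (-4 - (4)·1.805) / (-7) = 1.603
  β = (9 - (-2)·1.847) / (6) = 2.116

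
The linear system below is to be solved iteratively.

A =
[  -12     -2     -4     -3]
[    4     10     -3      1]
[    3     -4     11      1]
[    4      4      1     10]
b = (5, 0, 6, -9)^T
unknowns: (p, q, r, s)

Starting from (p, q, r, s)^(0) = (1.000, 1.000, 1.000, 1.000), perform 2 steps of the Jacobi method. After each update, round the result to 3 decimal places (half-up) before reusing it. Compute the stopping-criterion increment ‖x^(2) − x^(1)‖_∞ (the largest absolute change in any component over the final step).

Iteration 1:
  p = (5 - (-2)·1.000 - (-4)·1.000 - (-3)·1.000) / (-12) = -1.167
  q = (0 - (4)·1.000 - (-3)·1.000 - (1)·1.000) / (10) = -0.200
  r = (6 - (3)·1.000 - (-4)·1.000 - (1)·1.000) / (11) = 0.545
  s = (-9 - (4)·1.000 - (4)·1.000 - (1)·1.000) / (10) = -1.800
Iteration 2:
  p = (5 - (-2)·-0.200 - (-4)·0.545 - (-3)·-1.800) / (-12) = -0.115
  q = (0 - (4)·-1.167 - (-3)·0.545 - (1)·-1.800) / (10) = 0.810
  r = (6 - (3)·-1.167 - (-4)·-0.200 - (1)·-1.800) / (11) = 0.955
  s = (-9 - (4)·-1.167 - (4)·-0.200 - (1)·0.545) / (10) = -0.408
Change: (1.052, 1.010, 0.410, 1.392) → max |·| = 1.392

1.392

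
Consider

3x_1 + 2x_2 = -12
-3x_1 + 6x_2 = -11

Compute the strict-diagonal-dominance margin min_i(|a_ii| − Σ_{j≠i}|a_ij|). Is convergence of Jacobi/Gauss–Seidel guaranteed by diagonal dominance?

1

row 1: |3| − (2) = 1
row 2: |6| − (3) = 3
minimum over rows = 1 → strictly diagonally dominant (convergence guaranteed)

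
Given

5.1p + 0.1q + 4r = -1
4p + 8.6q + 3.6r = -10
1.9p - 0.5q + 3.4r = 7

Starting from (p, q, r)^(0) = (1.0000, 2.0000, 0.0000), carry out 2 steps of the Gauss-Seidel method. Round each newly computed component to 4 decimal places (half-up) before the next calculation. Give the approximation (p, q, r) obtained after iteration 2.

Iteration 1:
  p = (-1 - (0.1)·2.0000 - (4)·0.0000) / (5.1) = -0.2353
  q = (-10 - (4)·-0.2353 - (3.6)·0.0000) / (8.6) = -1.0533
  r = (7 - (1.9)·-0.2353 - (-0.5)·-1.0533) / (3.4) = 2.0354
Iteration 2:
  p = (-1 - (0.1)·-1.0533 - (4)·2.0354) / (5.1) = -1.7718
  q = (-10 - (4)·-1.7718 - (3.6)·2.0354) / (8.6) = -1.1907
  r = (7 - (1.9)·-1.7718 - (-0.5)·-1.1907) / (3.4) = 2.8738

(-1.7718, -1.1907, 2.8738)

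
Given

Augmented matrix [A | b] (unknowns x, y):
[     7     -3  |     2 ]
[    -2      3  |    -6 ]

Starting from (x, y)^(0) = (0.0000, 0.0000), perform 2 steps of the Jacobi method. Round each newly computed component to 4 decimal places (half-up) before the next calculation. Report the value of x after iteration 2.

-0.5714

Iteration 1:
  x = (2 - (-3)·0.0000) / (7) = 0.2857
  y = (-6 - (-2)·0.0000) / (3) = -2.0000
Iteration 2:
  x = (2 - (-3)·-2.0000) / (7) = -0.5714
  y = (-6 - (-2)·0.2857) / (3) = -1.8095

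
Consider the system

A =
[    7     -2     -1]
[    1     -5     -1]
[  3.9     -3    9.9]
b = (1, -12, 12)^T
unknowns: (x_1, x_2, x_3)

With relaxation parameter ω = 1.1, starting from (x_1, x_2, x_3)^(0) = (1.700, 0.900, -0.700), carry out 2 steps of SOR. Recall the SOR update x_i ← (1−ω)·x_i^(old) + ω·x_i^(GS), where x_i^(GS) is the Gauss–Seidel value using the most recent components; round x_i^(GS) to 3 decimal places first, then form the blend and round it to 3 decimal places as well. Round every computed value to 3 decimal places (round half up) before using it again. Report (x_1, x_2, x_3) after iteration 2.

(1.355, 2.170, 1.245)

Iteration 1:
  x_1: GS value = (1 - (-2)·0.900 - (-1)·-0.700) / (7) = 0.300;  x_1 ← (1−ω)·1.700 + ω·0.300 = 0.160
  x_2: GS value = (-12 - (1)·0.160 - (-1)·-0.700) / (-5) = 2.572;  x_2 ← (1−ω)·0.900 + ω·2.572 = 2.739
  x_3: GS value = (12 - (3.9)·0.160 - (-3)·2.739) / (9.9) = 1.979;  x_3 ← (1−ω)·-0.700 + ω·1.979 = 2.247
Iteration 2:
  x_1: GS value = (1 - (-2)·2.739 - (-1)·2.247) / (7) = 1.246;  x_1 ← (1−ω)·0.160 + ω·1.246 = 1.355
  x_2: GS value = (-12 - (1)·1.355 - (-1)·2.247) / (-5) = 2.222;  x_2 ← (1−ω)·2.739 + ω·2.222 = 2.170
  x_3: GS value = (12 - (3.9)·1.355 - (-3)·2.170) / (9.9) = 1.336;  x_3 ← (1−ω)·2.247 + ω·1.336 = 1.245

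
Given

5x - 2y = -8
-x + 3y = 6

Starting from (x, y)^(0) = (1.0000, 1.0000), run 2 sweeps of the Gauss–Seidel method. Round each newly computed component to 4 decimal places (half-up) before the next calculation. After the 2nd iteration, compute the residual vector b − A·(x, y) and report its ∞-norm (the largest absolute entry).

0.1600

Iteration 1:
  x = (-8 - (-2)·1.0000) / (5) = -1.2000
  y = (6 - (-1)·-1.2000) / (3) = 1.6000
Iteration 2:
  x = (-8 - (-2)·1.6000) / (5) = -0.9600
  y = (6 - (-1)·-0.9600) / (3) = 1.6800
Residual b − A·x = (0.1600, 0.0000); ∞-norm = 0.1600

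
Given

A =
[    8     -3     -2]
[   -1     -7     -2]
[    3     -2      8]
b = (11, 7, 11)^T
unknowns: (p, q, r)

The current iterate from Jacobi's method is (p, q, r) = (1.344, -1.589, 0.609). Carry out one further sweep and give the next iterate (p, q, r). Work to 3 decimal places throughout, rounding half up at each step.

(0.931, -1.366, 0.474)

One sweep:
  p = (11 - (-3)·-1.589 - (-2)·0.609) / (8) = 0.931
  q = (7 - (-1)·1.344 - (-2)·0.609) / (-7) = -1.366
  r = (11 - (3)·1.344 - (-2)·-1.589) / (8) = 0.474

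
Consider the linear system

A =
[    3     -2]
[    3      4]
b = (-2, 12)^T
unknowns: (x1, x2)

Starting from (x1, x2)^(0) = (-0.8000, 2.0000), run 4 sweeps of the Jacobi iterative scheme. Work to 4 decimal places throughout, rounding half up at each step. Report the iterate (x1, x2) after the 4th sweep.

(0.4667, 2.2500)

Iteration 1:
  x1 = (-2 - (-2)·2.0000) / (3) = 0.6667
  x2 = (12 - (3)·-0.8000) / (4) = 3.6000
Iteration 2:
  x1 = (-2 - (-2)·3.6000) / (3) = 1.7333
  x2 = (12 - (3)·0.6667) / (4) = 2.5000
Iteration 3:
  x1 = (-2 - (-2)·2.5000) / (3) = 1.0000
  x2 = (12 - (3)·1.7333) / (4) = 1.7000
Iteration 4:
  x1 = (-2 - (-2)·1.7000) / (3) = 0.4667
  x2 = (12 - (3)·1.0000) / (4) = 2.2500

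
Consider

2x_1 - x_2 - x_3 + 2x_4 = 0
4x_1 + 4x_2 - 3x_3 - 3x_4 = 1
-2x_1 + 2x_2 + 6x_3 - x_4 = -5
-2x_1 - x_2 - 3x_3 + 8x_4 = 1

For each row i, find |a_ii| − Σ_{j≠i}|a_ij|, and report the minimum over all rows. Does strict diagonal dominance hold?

-6

row 1: |2| − (1+1+2) = -2
row 2: |4| − (4+3+3) = -6
row 3: |6| − (2+2+1) = 1
row 4: |8| − (2+1+3) = 2
minimum over rows = -6 → not strictly diagonally dominant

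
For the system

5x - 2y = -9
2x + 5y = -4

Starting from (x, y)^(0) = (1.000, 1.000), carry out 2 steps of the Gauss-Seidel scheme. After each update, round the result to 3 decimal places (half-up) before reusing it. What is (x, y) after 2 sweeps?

Iteration 1:
  x = (-9 - (-2)·1.000) / (5) = -1.400
  y = (-4 - (2)·-1.400) / (5) = -0.240
Iteration 2:
  x = (-9 - (-2)·-0.240) / (5) = -1.896
  y = (-4 - (2)·-1.896) / (5) = -0.042

(-1.896, -0.042)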